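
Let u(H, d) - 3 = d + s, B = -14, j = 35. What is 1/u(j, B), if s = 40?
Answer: 1/29 ≈ 0.034483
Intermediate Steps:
u(H, d) = 43 + d (u(H, d) = 3 + (d + 40) = 3 + (40 + d) = 43 + d)
1/u(j, B) = 1/(43 - 14) = 1/29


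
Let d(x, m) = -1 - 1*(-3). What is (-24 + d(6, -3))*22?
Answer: -484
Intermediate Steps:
d(x, m) = 2 (d(x, m) = -1 + 3 = 2)
(-24 + d(6, -3))*22 = (-24 + 2)*22 = -22*22 = -484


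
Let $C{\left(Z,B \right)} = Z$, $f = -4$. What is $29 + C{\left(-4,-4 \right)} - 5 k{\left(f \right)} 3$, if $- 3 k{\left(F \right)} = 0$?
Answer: $29$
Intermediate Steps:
$k{\left(F \right)} = 0$ ($k{\left(F \right)} = \left(- \frac{1}{3}\right) 0 = 0$)
$29 + C{\left(-4,-4 \right)} - 5 k{\left(f \right)} 3 = 29 - 4 \left(-5\right) 0 \cdot 3 = 29 - 4 \cdot 0 \cdot 3 = 29 - 0 = 29 + 0 = 29$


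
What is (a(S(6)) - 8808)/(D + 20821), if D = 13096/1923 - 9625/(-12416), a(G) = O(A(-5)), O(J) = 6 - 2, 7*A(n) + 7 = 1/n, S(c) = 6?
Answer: -210204022272/497302638539 ≈ -0.42269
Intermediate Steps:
A(n) = -1 + 1/(7*n) (A(n) = -1 + (1/n)/7 = -1 + 1/(7*n))
O(J) = 4
a(G) = 4
D = 181108811/23875968 (D = 13096*(1/1923) - 9625*(-1/12416) = 13096/1923 + 9625/12416 = 181108811/23875968 ≈ 7.5854)
(a(S(6)) - 8808)/(D + 20821) = (4 - 8808)/(181108811/23875968 + 20821) = -8804/497302638539/23875968 = -8804*23875968/497302638539 = -210204022272/497302638539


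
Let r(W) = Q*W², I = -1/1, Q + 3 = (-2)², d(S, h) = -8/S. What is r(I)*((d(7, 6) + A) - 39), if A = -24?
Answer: -449/7 ≈ -64.143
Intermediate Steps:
Q = 1 (Q = -3 + (-2)² = -3 + 4 = 1)
I = -1 (I = -1*1 = -1)
r(W) = W² (r(W) = 1*W² = W²)
r(I)*((d(7, 6) + A) - 39) = (-1)²*((-8/7 - 24) - 39) = 1*((-8*⅐ - 24) - 39) = 1*((-8/7 - 24) - 39) = 1*(-176/7 - 39) = 1*(-449/7) = -449/7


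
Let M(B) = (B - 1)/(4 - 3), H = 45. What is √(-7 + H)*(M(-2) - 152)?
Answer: -155*√38 ≈ -955.48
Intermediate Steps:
M(B) = -1 + B (M(B) = (-1 + B)/1 = (-1 + B)*1 = -1 + B)
√(-7 + H)*(M(-2) - 152) = √(-7 + 45)*((-1 - 2) - 152) = √38*(-3 - 152) = √38*(-155) = -155*√38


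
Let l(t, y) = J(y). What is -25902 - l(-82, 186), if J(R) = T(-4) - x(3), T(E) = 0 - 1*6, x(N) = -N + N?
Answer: -25896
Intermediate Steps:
x(N) = 0
T(E) = -6 (T(E) = 0 - 6 = -6)
J(R) = -6 (J(R) = -6 - 1*0 = -6 + 0 = -6)
l(t, y) = -6
-25902 - l(-82, 186) = -25902 - 1*(-6) = -25902 + 6 = -25896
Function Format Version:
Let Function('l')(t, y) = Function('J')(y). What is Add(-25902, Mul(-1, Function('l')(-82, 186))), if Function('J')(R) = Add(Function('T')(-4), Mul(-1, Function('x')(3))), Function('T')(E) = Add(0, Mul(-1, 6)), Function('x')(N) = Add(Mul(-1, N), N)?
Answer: -25896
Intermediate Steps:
Function('x')(N) = 0
Function('T')(E) = -6 (Function('T')(E) = Add(0, -6) = -6)
Function('J')(R) = -6 (Function('J')(R) = Add(-6, Mul(-1, 0)) = Add(-6, 0) = -6)
Function('l')(t, y) = -6
Add(-25902, Mul(-1, Function('l')(-82, 186))) = Add(-25902, Mul(-1, -6)) = Add(-25902, 6) = -25896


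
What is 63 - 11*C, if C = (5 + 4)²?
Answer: -828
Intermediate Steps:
C = 81 (C = 9² = 81)
63 - 11*C = 63 - 11*81 = 63 - 891 = -828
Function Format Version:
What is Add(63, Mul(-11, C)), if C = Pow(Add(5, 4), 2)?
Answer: -828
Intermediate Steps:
C = 81 (C = Pow(9, 2) = 81)
Add(63, Mul(-11, C)) = Add(63, Mul(-11, 81)) = Add(63, -891) = -828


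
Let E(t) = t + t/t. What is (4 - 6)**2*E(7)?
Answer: 32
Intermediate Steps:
E(t) = 1 + t (E(t) = t + 1 = 1 + t)
(4 - 6)**2*E(7) = (4 - 6)**2*(1 + 7) = (-2)**2*8 = 4*8 = 32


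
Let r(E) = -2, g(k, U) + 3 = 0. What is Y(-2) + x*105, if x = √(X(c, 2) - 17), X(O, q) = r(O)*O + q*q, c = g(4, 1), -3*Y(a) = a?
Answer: ⅔ + 105*I*√7 ≈ 0.66667 + 277.8*I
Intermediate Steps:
g(k, U) = -3 (g(k, U) = -3 + 0 = -3)
Y(a) = -a/3
c = -3
X(O, q) = q² - 2*O (X(O, q) = -2*O + q*q = -2*O + q² = q² - 2*O)
x = I*√7 (x = √((2² - 2*(-3)) - 17) = √((4 + 6) - 17) = √(10 - 17) = √(-7) = I*√7 ≈ 2.6458*I)
Y(-2) + x*105 = -⅓*(-2) + (I*√7)*105 = ⅔ + 105*I*√7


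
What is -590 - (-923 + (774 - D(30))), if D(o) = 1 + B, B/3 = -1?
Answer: -443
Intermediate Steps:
B = -3 (B = 3*(-1) = -3)
D(o) = -2 (D(o) = 1 - 3 = -2)
-590 - (-923 + (774 - D(30))) = -590 - (-923 + (774 - 1*(-2))) = -590 - (-923 + (774 + 2)) = -590 - (-923 + 776) = -590 - 1*(-147) = -590 + 147 = -443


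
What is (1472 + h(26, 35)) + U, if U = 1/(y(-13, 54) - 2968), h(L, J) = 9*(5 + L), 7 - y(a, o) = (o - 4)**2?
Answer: 9562210/5461 ≈ 1751.0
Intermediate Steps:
y(a, o) = 7 - (-4 + o)**2 (y(a, o) = 7 - (o - 4)**2 = 7 - (-4 + o)**2)
h(L, J) = 45 + 9*L
U = -1/5461 (U = 1/((7 - (-4 + 54)**2) - 2968) = 1/((7 - 1*50**2) - 2968) = 1/((7 - 1*2500) - 2968) = 1/((7 - 2500) - 2968) = 1/(-2493 - 2968) = 1/(-5461) = -1/5461 ≈ -0.00018312)
(1472 + h(26, 35)) + U = (1472 + (45 + 9*26)) - 1/5461 = (1472 + (45 + 234)) - 1/5461 = (1472 + 279) - 1/5461 = 1751 - 1/5461 = 9562210/5461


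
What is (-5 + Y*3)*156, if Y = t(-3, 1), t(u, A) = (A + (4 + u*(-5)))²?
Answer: 186420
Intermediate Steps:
t(u, A) = (4 + A - 5*u)² (t(u, A) = (A + (4 - 5*u))² = (4 + A - 5*u)²)
Y = 400 (Y = (4 + 1 - 5*(-3))² = (4 + 1 + 15)² = 20² = 400)
(-5 + Y*3)*156 = (-5 + 400*3)*156 = (-5 + 1200)*156 = 1195*156 = 186420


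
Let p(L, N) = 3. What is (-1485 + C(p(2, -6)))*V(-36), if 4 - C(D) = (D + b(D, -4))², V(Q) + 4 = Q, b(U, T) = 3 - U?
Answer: 59600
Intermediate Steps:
V(Q) = -4 + Q
C(D) = -5 (C(D) = 4 - (D + (3 - D))² = 4 - 1*3² = 4 - 1*9 = 4 - 9 = -5)
(-1485 + C(p(2, -6)))*V(-36) = (-1485 - 5)*(-4 - 36) = -1490*(-40) = 59600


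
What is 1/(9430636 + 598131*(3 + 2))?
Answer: 1/12421291 ≈ 8.0507e-8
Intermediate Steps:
1/(9430636 + 598131*(3 + 2)) = 1/(9430636 + 598131*5) = 1/(9430636 + 2990655) = 1/12421291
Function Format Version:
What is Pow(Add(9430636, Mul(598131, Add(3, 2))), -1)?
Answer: Rational(1, 12421291) ≈ 8.0507e-8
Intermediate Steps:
Pow(Add(9430636, Mul(598131, Add(3, 2))), -1) = Pow(Add(9430636, Mul(598131, 5)), -1) = Pow(Add(9430636, 2990655), -1) = Pow(12421291, -1) = Rational(1, 12421291)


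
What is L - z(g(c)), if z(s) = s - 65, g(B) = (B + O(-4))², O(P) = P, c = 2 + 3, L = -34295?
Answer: -34231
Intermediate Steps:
c = 5
g(B) = (-4 + B)² (g(B) = (B - 4)² = (-4 + B)²)
z(s) = -65 + s
L - z(g(c)) = -34295 - (-65 + (-4 + 5)²) = -34295 - (-65 + 1²) = -34295 - (-65 + 1) = -34295 - 1*(-64) = -34295 + 64 = -34231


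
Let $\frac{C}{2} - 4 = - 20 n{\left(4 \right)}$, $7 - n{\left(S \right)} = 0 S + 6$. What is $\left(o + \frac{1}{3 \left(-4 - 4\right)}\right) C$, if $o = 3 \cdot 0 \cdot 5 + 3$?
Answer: $- \frac{284}{3} \approx -94.667$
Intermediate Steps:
$n{\left(S \right)} = 1$ ($n{\left(S \right)} = 7 - \left(0 S + 6\right) = 7 - \left(0 + 6\right) = 7 - 6 = 1$)
$C = -32$ ($C = 8 + 2 \left(\left(-20\right) 1\right) = 8 + 2 \left(-20\right) = 8 - 40 = -32$)
$o = 3$ ($o = 0 \cdot 5 + 3 = 0 + 3 = 3$)
$\left(o + \frac{1}{3 \left(-4 - 4\right)}\right) C = \left(3 + \frac{1}{3 \left(-4 - 4\right)}\right) \left(-32\right) = \left(3 + \frac{1}{3 \left(-8\right)}\right) \left(-32\right) = \left(3 + \frac{1}{-24}\right) \left(-32\right) = \left(3 - \frac{1}{24}\right) \left(-32\right) = \frac{71}{24} \left(-32\right) = - \frac{284}{3}$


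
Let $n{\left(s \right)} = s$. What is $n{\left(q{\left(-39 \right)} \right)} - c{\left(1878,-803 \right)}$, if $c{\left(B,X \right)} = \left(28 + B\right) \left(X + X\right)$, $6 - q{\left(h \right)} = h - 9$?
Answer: $3061090$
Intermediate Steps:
$q{\left(h \right)} = 15 - h$ ($q{\left(h \right)} = 6 - \left(h - 9\right) = 6 - \left(-9 + h\right) = 15 - h$)
$c{\left(B,X \right)} = 2 X \left(28 + B\right)$ ($c{\left(B,X \right)} = \left(28 + B\right) 2 X = 2 X \left(28 + B\right)$)
$n{\left(q{\left(-39 \right)} \right)} - c{\left(1878,-803 \right)} = \left(15 - -39\right) - 2 \left(-803\right) \left(28 + 1878\right) = \left(15 + 39\right) - 2 \left(-803\right) 1906 = 54 - -3061036 = 54 + 3061036 = 3061090$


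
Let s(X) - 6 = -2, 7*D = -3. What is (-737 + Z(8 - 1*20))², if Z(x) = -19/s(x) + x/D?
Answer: 8151025/16 ≈ 5.0944e+5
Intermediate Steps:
D = -3/7 (D = (⅐)*(-3) = -3/7 ≈ -0.42857)
s(X) = 4 (s(X) = 6 - 2 = 4)
Z(x) = -19/4 - 7*x/3 (Z(x) = -19/4 + x/(-3/7) = -19*¼ + x*(-7/3) = -19/4 - 7*x/3)
(-737 + Z(8 - 1*20))² = (-737 + (-19/4 - 7*(8 - 1*20)/3))² = (-737 + (-19/4 - 7*(8 - 20)/3))² = (-737 + (-19/4 - 7/3*(-12)))² = (-737 + (-19/4 + 28))² = (-737 + 93/4)² = (-2855/4)² = 8151025/16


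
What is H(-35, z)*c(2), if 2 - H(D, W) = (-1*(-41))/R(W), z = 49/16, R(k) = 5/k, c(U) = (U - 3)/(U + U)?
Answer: 1849/320 ≈ 5.7781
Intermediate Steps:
c(U) = (-3 + U)/(2*U) (c(U) = (-3 + U)/((2*U)) = (-3 + U)*(1/(2*U)) = (-3 + U)/(2*U))
z = 49/16 (z = 49*(1/16) = 49/16 ≈ 3.0625)
H(D, W) = 2 - 41*W/5 (H(D, W) = 2 - (-1*(-41))/(5/W) = 2 - 41*W/5)
H(-35, z)*c(2) = (2 - 41/5*49/16)*((1/2)*(-3 + 2)/2) = (2 - 2009/80)*((1/2)*(1/2)*(-1)) = -1849/80*(-1/4) = 1849/320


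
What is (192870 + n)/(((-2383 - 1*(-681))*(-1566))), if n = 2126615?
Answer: 2319485/2665332 ≈ 0.87024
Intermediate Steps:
(192870 + n)/(((-2383 - 1*(-681))*(-1566))) = (192870 + 2126615)/(((-2383 - 1*(-681))*(-1566))) = 2319485/(((-2383 + 681)*(-1566))) = 2319485/((-1702*(-1566))) = 2319485/2665332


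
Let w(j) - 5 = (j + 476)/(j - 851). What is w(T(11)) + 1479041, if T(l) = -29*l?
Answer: 1730483663/1170 ≈ 1.4790e+6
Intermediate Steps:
w(j) = 5 + (476 + j)/(-851 + j) (w(j) = 5 + (j + 476)/(j - 851) = 5 + (476 + j)/(-851 + j))
w(T(11)) + 1479041 = (-3779 + 6*(-29*11))/(-851 - 29*11) + 1479041 = (-3779 + 6*(-319))/(-851 - 319) + 1479041 = (-3779 - 1914)/(-1170) + 1479041 = -1/1170*(-5693) + 1479041 = 5693/1170 + 1479041 = 1730483663/1170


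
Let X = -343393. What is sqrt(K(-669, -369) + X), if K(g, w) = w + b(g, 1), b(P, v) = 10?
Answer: 2*I*sqrt(85938) ≈ 586.3*I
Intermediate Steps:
K(g, w) = 10 + w (K(g, w) = w + 10 = 10 + w)
sqrt(K(-669, -369) + X) = sqrt((10 - 369) - 343393) = sqrt(-359 - 343393) = sqrt(-343752) = 2*I*sqrt(85938)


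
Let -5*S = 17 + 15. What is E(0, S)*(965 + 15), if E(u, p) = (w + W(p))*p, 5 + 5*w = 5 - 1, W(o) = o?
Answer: 206976/5 ≈ 41395.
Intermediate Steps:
w = -⅕ (w = -1 + (5 - 1)/5 = -1 + (⅕)*4 = -1 + ⅘ = -⅕ ≈ -0.20000)
S = -32/5 (S = -(17 + 15)/5 = -⅕*32 = -32/5 ≈ -6.4000)
E(u, p) = p*(-⅕ + p) (E(u, p) = (-⅕ + p)*p = p*(-⅕ + p))
E(0, S)*(965 + 15) = (-32*(-⅕ - 32/5)/5)*(965 + 15) = -32/5*(-33/5)*980 = (1056/25)*980 = 206976/5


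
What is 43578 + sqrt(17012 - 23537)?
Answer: 43578 + 15*I*sqrt(29) ≈ 43578.0 + 80.777*I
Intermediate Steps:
43578 + sqrt(17012 - 23537) = 43578 + sqrt(-6525) = 43578 + 15*I*sqrt(29)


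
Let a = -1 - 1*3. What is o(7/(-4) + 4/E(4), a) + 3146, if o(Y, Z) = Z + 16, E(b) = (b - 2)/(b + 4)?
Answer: 3158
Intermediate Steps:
E(b) = (-2 + b)/(4 + b)
a = -4 (a = -1 - 3 = -4)
o(Y, Z) = 16 + Z
o(7/(-4) + 4/E(4), a) + 3146 = (16 - 4) + 3146 = 12 + 3146 = 3158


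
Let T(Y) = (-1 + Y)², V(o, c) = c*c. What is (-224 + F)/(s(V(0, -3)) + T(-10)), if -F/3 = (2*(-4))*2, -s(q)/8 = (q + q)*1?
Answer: 176/23 ≈ 7.6522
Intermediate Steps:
V(o, c) = c²
s(q) = -16*q (s(q) = -8*(q + q) = -8*2*q = -16*q)
F = 48 (F = -3*2*(-4)*2 = -(-24)*2 = -3*(-16) = 48)
(-224 + F)/(s(V(0, -3)) + T(-10)) = (-224 + 48)/(-16*(-3)² + (-1 - 10)²) = -176/(-16*9 + (-11)²) = -176/(-144 + 121) = -176/(-23) = -176*(-1/23) = 176/23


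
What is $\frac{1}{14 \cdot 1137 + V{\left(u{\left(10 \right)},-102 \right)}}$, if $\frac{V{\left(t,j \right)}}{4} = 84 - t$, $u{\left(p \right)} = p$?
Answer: $\frac{1}{16214} \approx 6.1675 \cdot 10^{-5}$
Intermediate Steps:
$V{\left(t,j \right)} = 336 - 4 t$ ($V{\left(t,j \right)} = 4 \left(84 - t\right) = 336 - 4 t$)
$\frac{1}{14 \cdot 1137 + V{\left(u{\left(10 \right)},-102 \right)}} = \frac{1}{14 \cdot 1137 + \left(336 - 40\right)} = \frac{1}{15918 + \left(336 - 40\right)} = \frac{1}{15918 + 296} = \frac{1}{16214}$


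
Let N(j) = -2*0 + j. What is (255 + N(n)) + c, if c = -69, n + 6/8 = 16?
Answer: 805/4 ≈ 201.25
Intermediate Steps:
n = 61/4 (n = -¾ + 16 = 61/4 ≈ 15.250)
N(j) = j (N(j) = 0 + j = j)
(255 + N(n)) + c = (255 + 61/4) - 69 = 1081/4 - 69 = 805/4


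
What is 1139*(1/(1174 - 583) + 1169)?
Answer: 786912320/591 ≈ 1.3315e+6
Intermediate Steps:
1139*(1/(1174 - 583) + 1169) = 1139*(1/591 + 1169) = 1139*(690880/591) = 786912320/591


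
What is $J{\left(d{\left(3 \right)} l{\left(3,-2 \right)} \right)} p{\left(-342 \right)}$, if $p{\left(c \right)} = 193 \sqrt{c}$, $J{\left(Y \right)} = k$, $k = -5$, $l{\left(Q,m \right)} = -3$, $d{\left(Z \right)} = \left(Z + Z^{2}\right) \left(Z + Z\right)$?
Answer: $- 2895 i \sqrt{38} \approx - 17846.0 i$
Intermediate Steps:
$d{\left(Z \right)} = 2 Z \left(Z + Z^{2}\right)$ ($d{\left(Z \right)} = \left(Z + Z^{2}\right) 2 Z = 2 Z \left(Z + Z^{2}\right)$)
$J{\left(Y \right)} = -5$
$J{\left(d{\left(3 \right)} l{\left(3,-2 \right)} \right)} p{\left(-342 \right)} = - 5 \cdot 193 \sqrt{-342} = - 5 \cdot 193 \cdot 3 i \sqrt{38} = - 5 \cdot 579 i \sqrt{38} = - 2895 i \sqrt{38}$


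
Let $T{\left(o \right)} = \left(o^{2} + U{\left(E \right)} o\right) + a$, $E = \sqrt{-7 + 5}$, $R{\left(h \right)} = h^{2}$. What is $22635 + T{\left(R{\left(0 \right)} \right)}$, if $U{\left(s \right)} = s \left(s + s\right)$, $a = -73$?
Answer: $22562$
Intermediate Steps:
$E = i \sqrt{2}$ ($E = \sqrt{-2} = i \sqrt{2} \approx 1.4142 i$)
$U{\left(s \right)} = 2 s^{2}$ ($U{\left(s \right)} = s 2 s = 2 s^{2}$)
$T{\left(o \right)} = -73 + o^{2} - 4 o$ ($T{\left(o \right)} = \left(o^{2} + 2 \left(i \sqrt{2}\right)^{2} o\right) - 73 = \left(o^{2} + 2 \left(-2\right) o\right) - 73 = \left(o^{2} - 4 o\right) - 73 = -73 + o^{2} - 4 o$)
$22635 + T{\left(R{\left(0 \right)} \right)} = 22635 - \left(73 + 0 + 0\right) = 22635 - \left(73 - 0^{2}\right) = 22635 + \left(-73 + 0 + 0\right) = 22635 - 73 = 22562$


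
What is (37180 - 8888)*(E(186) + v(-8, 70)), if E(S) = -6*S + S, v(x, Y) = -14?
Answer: -26707648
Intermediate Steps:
E(S) = -5*S
(37180 - 8888)*(E(186) + v(-8, 70)) = (37180 - 8888)*(-5*186 - 14) = 28292*(-930 - 14) = 28292*(-944) = -26707648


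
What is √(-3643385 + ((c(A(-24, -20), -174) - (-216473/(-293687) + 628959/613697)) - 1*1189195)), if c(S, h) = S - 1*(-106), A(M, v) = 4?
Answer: 2*I*√3073476474272829296790041/1594998503 ≈ 2198.3*I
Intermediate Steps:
c(S, h) = 106 + S (c(S, h) = S + 106 = 106 + S)
√(-3643385 + ((c(A(-24, -20), -174) - (-216473/(-293687) + 628959/613697)) - 1*1189195)) = √(-3643385 + (((106 + 4) - (-216473/(-293687) + 628959/613697)) - 1*1189195)) = √(-3643385 + ((110 - (-216473*(-1/293687) + 628959*(1/613697))) - 1189195)) = √(-3643385 + ((110 - (216473/293687 + 628959/613697)) - 1189195)) = √(-3643385 + ((110 - 1*317565912514/180234830839) - 1189195)) = √(-3643385 + ((110 - 317565912514/180234830839) - 1189195)) = √(-3643385 + (19508265479776/180234830839 - 1189195)) = √(-3643385 - 214314851394104829/180234830839) = √(-870979730550454844/180234830839) = 2*I*√3073476474272829296790041/1594998503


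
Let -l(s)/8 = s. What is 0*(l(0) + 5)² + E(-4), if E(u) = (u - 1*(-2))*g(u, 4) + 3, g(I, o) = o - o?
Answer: 3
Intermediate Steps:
l(s) = -8*s
g(I, o) = 0
E(u) = 3 (E(u) = (u - 1*(-2))*0 + 3 = (u + 2)*0 + 3 = (2 + u)*0 + 3 = 0 + 3 = 3)
0*(l(0) + 5)² + E(-4) = 0*(-8*0 + 5)² + 3 = 0*(0 + 5)² + 3 = 0*5² + 3 = 0*25 + 3 = 0 + 3 = 3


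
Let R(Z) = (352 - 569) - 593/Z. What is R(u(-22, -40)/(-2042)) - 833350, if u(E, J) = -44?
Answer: -18943927/22 ≈ -8.6109e+5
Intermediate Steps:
R(Z) = -217 - 593/Z
R(u(-22, -40)/(-2042)) - 833350 = (-217 - 593/((-44/(-2042)))) - 833350 = (-217 - 593/((-44*(-1/2042)))) - 833350 = (-217 - 593/22/1021) - 833350 = (-217 - 593*1021/22) - 833350 = (-217 - 605453/22) - 833350 = -610227/22 - 833350 = -18943927/22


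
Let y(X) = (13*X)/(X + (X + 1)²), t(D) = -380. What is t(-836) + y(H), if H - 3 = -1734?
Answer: -1136666723/2991169 ≈ -380.01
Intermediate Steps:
H = -1731 (H = 3 - 1734 = -1731)
y(X) = 13*X/(X + (1 + X)²) (y(X) = (13*X)/(X + (1 + X)²) = 13*X/(X + (1 + X)²))
t(-836) + y(H) = -380 + 13*(-1731)/(-1731 + (1 - 1731)²) = -380 + 13*(-1731)/(-1731 + (-1730)²) = -380 + 13*(-1731)/(-1731 + 2992900) = -380 + 13*(-1731)/2991169 = -380 + 13*(-1731)*(1/2991169) = -380 - 22503/2991169 = -1136666723/2991169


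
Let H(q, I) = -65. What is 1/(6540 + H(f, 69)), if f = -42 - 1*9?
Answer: 1/6475 ≈ 0.00015444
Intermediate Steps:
f = -51 (f = -42 - 9 = -51)
1/(6540 + H(f, 69)) = 1/(6540 - 65) = 1/6475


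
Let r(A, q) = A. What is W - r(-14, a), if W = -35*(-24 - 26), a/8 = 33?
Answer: 1764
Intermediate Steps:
a = 264 (a = 8*33 = 264)
W = 1750 (W = -35*(-50) = 1750)
W - r(-14, a) = 1750 - 1*(-14) = 1750 + 14 = 1764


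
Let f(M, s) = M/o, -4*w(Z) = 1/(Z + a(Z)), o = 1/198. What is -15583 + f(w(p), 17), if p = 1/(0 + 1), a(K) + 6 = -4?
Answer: -31155/2 ≈ -15578.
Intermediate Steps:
o = 1/198 ≈ 0.0050505
a(K) = -10 (a(K) = -6 - 4 = -10)
p = 1 (p = 1/1 = 1)
w(Z) = -1/(4*(-10 + Z)) (w(Z) = -1/(4*(Z - 10)) = -1/(4*(-10 + Z)))
f(M, s) = 198*M (f(M, s) = M/(1/198) = M*198 = 198*M)
-15583 + f(w(p), 17) = -15583 + 198*(-1/(-40 + 4*1)) = -15583 + 198*(-1/(-40 + 4)) = -15583 + 198*(-1/(-36)) = -15583 + 198*(-1*(-1/36)) = -15583 + 198*(1/36) = -15583 + 11/2 = -31155/2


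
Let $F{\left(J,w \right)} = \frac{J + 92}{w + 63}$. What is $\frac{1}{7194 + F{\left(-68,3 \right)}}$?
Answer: $\frac{11}{79138} \approx 0.000139$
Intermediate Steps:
$F{\left(J,w \right)} = \frac{92 + J}{63 + w}$
$\frac{1}{7194 + F{\left(-68,3 \right)}} = \frac{1}{7194 + \frac{92 - 68}{63 + 3}} = \frac{1}{7194 + \frac{1}{66} \cdot 24} = \frac{1}{7194 + \frac{4}{11}} = \frac{1}{\frac{79138}{11}} = \frac{11}{79138}$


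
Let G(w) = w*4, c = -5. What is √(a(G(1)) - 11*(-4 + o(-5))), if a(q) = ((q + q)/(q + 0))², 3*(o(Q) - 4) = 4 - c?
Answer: I*√29 ≈ 5.3852*I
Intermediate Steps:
G(w) = 4*w
o(Q) = 7 (o(Q) = 4 + (4 - 1*(-5))/3 = 4 + (4 + 5)/3 = 4 + (⅓)*9 = 4 + 3 = 7)
a(q) = 4 (a(q) = ((2*q)/q)² = 2² = 4)
√(a(G(1)) - 11*(-4 + o(-5))) = √(4 - 11*(-4 + 7)) = √(4 - 11*3) = √(4 - 33) = √(-29) = I*√29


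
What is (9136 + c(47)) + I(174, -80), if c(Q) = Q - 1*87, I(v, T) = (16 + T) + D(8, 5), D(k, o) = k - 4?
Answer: 9036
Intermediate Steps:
D(k, o) = -4 + k
I(v, T) = 20 + T (I(v, T) = (16 + T) + (-4 + 8) = (16 + T) + 4 = 20 + T)
c(Q) = -87 + Q (c(Q) = Q - 87 = -87 + Q)
(9136 + c(47)) + I(174, -80) = (9136 + (-87 + 47)) + (20 - 80) = (9136 - 40) - 60 = 9096 - 60 = 9036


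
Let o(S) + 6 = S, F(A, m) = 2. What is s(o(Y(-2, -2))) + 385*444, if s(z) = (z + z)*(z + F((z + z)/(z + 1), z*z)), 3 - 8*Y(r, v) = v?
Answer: 5471241/32 ≈ 1.7098e+5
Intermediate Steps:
Y(r, v) = 3/8 - v/8
o(S) = -6 + S
s(z) = 2*z*(2 + z) (s(z) = (z + z)*(z + 2) = (2*z)*(2 + z) = 2*z*(2 + z))
s(o(Y(-2, -2))) + 385*444 = 2*(-6 + (3/8 - ⅛*(-2)))*(2 + (-6 + (3/8 - ⅛*(-2)))) + 385*444 = 2*(-6 + (3/8 + ¼))*(2 + (-6 + (3/8 + ¼))) + 170940 = 2*(-6 + 5/8)*(2 + (-6 + 5/8)) + 170940 = 2*(-43/8)*(2 - 43/8) + 170940 = 2*(-43/8)*(-27/8) + 170940 = 1161/32 + 170940 = 5471241/32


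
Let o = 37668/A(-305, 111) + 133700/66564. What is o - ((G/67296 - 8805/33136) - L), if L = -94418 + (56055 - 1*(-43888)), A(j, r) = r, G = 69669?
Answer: 167780302372712021/28604162713824 ≈ 5865.6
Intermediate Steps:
L = 5525 (L = -94418 + (56055 + 43888) = -94418 + 99943 = 5525)
o = 210181121/615717 (o = 37668/111 + 133700/66564 = 37668*(1/111) + 133700*(1/66564) = 12556/37 + 33425/16641 = 210181121/615717 ≈ 341.36)
o - ((G/67296 - 8805/33136) - L) = 210181121/615717 - ((69669/67296 - 8805/33136) - 1*5525) = 210181121/615717 - ((69669*(1/67296) - 8805*1/33136) - 5525) = 210181121/615717 - ((23223/22432 - 8805/33136) - 5525) = 210181121/615717 - (35750223/46456672 - 5525) = 210181121/615717 - 1*(-256637362577/46456672) = 210181121/615717 + 256637362577/46456672 = 167780302372712021/28604162713824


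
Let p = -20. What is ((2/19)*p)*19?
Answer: -40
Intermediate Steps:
((2/19)*p)*19 = ((2/19)*(-20))*19 = -40/19*19 = -40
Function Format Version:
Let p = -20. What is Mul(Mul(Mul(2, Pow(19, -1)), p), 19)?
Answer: -40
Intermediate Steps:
Mul(Mul(Mul(2, Pow(19, -1)), p), 19) = Mul(Mul(Mul(2, Pow(19, -1)), -20), 19) = Mul(Mul(Mul(2, Rational(1, 19)), -20), 19) = Mul(Mul(Rational(2, 19), -20), 19) = Mul(Rational(-40, 19), 19) = -40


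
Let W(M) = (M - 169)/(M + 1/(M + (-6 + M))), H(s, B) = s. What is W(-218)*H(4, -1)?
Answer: 228072/32119 ≈ 7.1008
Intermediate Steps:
W(M) = (-169 + M)/(M + 1/(-6 + 2*M))
W(-218)*H(4, -1) = (2*(507 + (-218)**2 - 172*(-218))/(1 - 6*(-218) + 2*(-218)**2))*4 = (2*(507 + 47524 + 37496)/(1 + 1308 + 2*47524))*4 = (2*85527/(1 + 1308 + 95048))*4 = (2*85527/96357)*4 = (2*(1/96357)*85527)*4 = (57018/32119)*4 = 228072/32119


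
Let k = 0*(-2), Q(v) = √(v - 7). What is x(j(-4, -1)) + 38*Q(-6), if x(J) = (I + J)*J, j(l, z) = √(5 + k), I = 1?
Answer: 5 + √5 + 38*I*√13 ≈ 7.2361 + 137.01*I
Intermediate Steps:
Q(v) = √(-7 + v)
k = 0
j(l, z) = √5 (j(l, z) = √(5 + 0) = √5)
x(J) = J*(1 + J) (x(J) = (1 + J)*J = J*(1 + J))
x(j(-4, -1)) + 38*Q(-6) = √5*(1 + √5) + 38*√(-7 - 6) = √5*(1 + √5) + 38*√(-13) = √5*(1 + √5) + 38*(I*√13) = √5*(1 + √5) + 38*I*√13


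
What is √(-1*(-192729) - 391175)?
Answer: I*√198446 ≈ 445.47*I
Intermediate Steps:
√(-1*(-192729) - 391175) = √(192729 - 391175) = √(-198446) = I*√198446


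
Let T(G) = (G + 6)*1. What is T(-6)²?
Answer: 0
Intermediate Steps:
T(G) = 6 + G (T(G) = (6 + G)*1 = 6 + G)
T(-6)² = (6 - 6)² = 0² = 0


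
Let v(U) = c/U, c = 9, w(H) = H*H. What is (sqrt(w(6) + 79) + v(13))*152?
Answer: 1368/13 + 152*sqrt(115) ≈ 1735.3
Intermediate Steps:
w(H) = H**2
v(U) = 9/U
(sqrt(w(6) + 79) + v(13))*152 = (sqrt(6**2 + 79) + 9/13)*152 = (sqrt(36 + 79) + 9*(1/13))*152 = (sqrt(115) + 9/13)*152 = (9/13 + sqrt(115))*152 = 1368/13 + 152*sqrt(115)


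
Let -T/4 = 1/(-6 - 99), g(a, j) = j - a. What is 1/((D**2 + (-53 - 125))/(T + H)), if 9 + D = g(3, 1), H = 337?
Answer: -35389/5985 ≈ -5.9129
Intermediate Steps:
D = -11 (D = -9 + (1 - 1*3) = -9 + (1 - 3) = -9 - 2 = -11)
T = 4/105 (T = -4/(-6 - 99) = -4/(-105) = -4*(-1/105) = 4/105 ≈ 0.038095)
1/((D**2 + (-53 - 125))/(T + H)) = 1/(((-11)**2 + (-53 - 125))/(4/105 + 337)) = 1/((121 - 178)/(35389/105)) = 1/(-57*105/35389) = 1/(-5985/35389) = -35389/5985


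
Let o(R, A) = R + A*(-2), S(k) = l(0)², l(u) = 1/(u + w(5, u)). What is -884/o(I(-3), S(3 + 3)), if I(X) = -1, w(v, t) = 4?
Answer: 7072/9 ≈ 785.78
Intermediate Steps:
l(u) = 1/(4 + u) (l(u) = 1/(u + 4) = 1/(4 + u))
S(k) = 1/16 (S(k) = (1/(4 + 0))² = (1/4)² = (¼)² = 1/16)
o(R, A) = R - 2*A
-884/o(I(-3), S(3 + 3)) = -884/(-1 - 2*1/16) = -884/(-1 - ⅛) = -884/(-9/8) = -884*(-8/9) = 7072/9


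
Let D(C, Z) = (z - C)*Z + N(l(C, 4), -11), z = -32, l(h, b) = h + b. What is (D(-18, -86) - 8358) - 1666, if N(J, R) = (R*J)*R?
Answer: -10514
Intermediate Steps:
l(h, b) = b + h
N(J, R) = J*R² (N(J, R) = (J*R)*R = J*R²)
D(C, Z) = 484 + 121*C + Z*(-32 - C) (D(C, Z) = (-32 - C)*Z + (4 + C)*(-11)² = Z*(-32 - C) + (4 + C)*121 = Z*(-32 - C) + (484 + 121*C) = 484 + 121*C + Z*(-32 - C))
(D(-18, -86) - 8358) - 1666 = ((484 - 32*(-86) + 121*(-18) - 1*(-18)*(-86)) - 8358) - 1666 = ((484 + 2752 - 2178 - 1548) - 8358) - 1666 = (-490 - 8358) - 1666 = -8848 - 1666 = -10514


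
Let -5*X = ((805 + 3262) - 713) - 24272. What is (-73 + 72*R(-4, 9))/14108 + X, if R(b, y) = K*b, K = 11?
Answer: 295094939/70540 ≈ 4183.4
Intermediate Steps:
R(b, y) = 11*b
X = 20918/5 (X = -(((805 + 3262) - 713) - 24272)/5 = -((4067 - 713) - 24272)/5 = -(3354 - 24272)/5 = -⅕*(-20918) = 20918/5 ≈ 4183.6)
(-73 + 72*R(-4, 9))/14108 + X = (-73 + 72*(11*(-4)))/14108 + 20918/5 = (-73 + 72*(-44))*(1/14108) + 20918/5 = (-73 - 3168)*(1/14108) + 20918/5 = -3241*1/14108 + 20918/5 = -3241/14108 + 20918/5 = 295094939/70540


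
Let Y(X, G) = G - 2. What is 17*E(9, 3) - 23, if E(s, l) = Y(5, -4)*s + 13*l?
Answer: -278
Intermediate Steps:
Y(X, G) = -2 + G
E(s, l) = -6*s + 13*l (E(s, l) = (-2 - 4)*s + 13*l = -6*s + 13*l)
17*E(9, 3) - 23 = 17*(-6*9 + 13*3) - 23 = 17*(-54 + 39) - 23 = 17*(-15) - 23 = -255 - 23 = -278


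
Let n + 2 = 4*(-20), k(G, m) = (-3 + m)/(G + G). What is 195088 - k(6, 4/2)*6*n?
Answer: 195047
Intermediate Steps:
k(G, m) = (-3 + m)/(2*G) (k(G, m) = (-3 + m)/((2*G)) = (-3 + m)*(1/(2*G)) = (-3 + m)/(2*G))
n = -82 (n = -2 + 4*(-20) = -2 - 80 = -82)
195088 - k(6, 4/2)*6*n = 195088 - ((1/2)*(-3 + 4/2)/6)*6*(-82) = 195088 - ((1/2)*(1/6)*(-3 + 4*(1/2)))*6*(-82) = 195088 - ((1/2)*(1/6)*(-3 + 2))*6*(-82) = 195088 - ((1/2)*(1/6)*(-1))*6*(-82) = 195088 - (-1/12*6)*(-82) = 195088 - (-1)*(-82)/2 = 195088 - 1*41 = 195088 - 41 = 195047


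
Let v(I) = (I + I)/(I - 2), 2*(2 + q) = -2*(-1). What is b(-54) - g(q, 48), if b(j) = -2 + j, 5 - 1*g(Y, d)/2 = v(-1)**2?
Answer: -586/9 ≈ -65.111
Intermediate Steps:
q = -1 (q = -2 + (-2*(-1))/2 = -2 + (1/2)*2 = -2 + 1 = -1)
v(I) = 2*I/(-2 + I) (v(I) = (2*I)/(-2 + I) = 2*I/(-2 + I))
g(Y, d) = 82/9 (g(Y, d) = 10 - 2*4/(-2 - 1)**2 = 10 - 2*(2*(-1)/(-3))**2 = 10 - 2*(2*(-1)*(-1/3))**2 = 10 - 2*(2/3)**2 = 10 - 2*4/9 = 10 - 8/9 = 82/9)
b(-54) - g(q, 48) = (-2 - 54) - 1*82/9 = -56 - 82/9 = -586/9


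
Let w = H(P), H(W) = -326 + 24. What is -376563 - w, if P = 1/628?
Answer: -376261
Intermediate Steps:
P = 1/628 ≈ 0.0015924
H(W) = -302
w = -302
-376563 - w = -376563 - 1*(-302) = -376563 + 302 = -376261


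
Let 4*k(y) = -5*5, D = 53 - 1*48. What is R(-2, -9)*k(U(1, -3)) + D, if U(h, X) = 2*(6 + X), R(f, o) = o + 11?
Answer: -15/2 ≈ -7.5000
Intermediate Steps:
R(f, o) = 11 + o
U(h, X) = 12 + 2*X
D = 5 (D = 53 - 48 = 5)
k(y) = -25/4 (k(y) = (-5*5)/4 = (1/4)*(-25) = -25/4)
R(-2, -9)*k(U(1, -3)) + D = (11 - 9)*(-25/4) + 5 = 2*(-25/4) + 5 = -25/2 + 5 = -15/2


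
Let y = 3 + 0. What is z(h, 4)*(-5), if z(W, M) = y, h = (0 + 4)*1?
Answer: -15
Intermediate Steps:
h = 4 (h = 4*1 = 4)
y = 3
z(W, M) = 3
z(h, 4)*(-5) = 3*(-5) = -15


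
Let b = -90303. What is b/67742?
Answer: -90303/67742 ≈ -1.3330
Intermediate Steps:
b/67742 = -90303/67742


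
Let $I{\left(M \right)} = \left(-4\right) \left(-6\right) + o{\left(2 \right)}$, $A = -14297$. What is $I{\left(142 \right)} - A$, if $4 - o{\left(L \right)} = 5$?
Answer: $14320$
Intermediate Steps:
$o{\left(L \right)} = -1$ ($o{\left(L \right)} = 4 - 5 = -1$)
$I{\left(M \right)} = 23$ ($I{\left(M \right)} = \left(-4\right) \left(-6\right) - 1 = 24 - 1 = 23$)
$I{\left(142 \right)} - A = 23 - -14297 = 23 + 14297 = 14320$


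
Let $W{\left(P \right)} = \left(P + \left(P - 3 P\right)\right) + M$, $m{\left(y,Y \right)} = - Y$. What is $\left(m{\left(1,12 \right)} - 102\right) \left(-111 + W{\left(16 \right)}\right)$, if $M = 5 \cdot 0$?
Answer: $14478$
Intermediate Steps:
$M = 0$
$W{\left(P \right)} = - P$ ($W{\left(P \right)} = \left(P + \left(P - 3 P\right)\right) + 0 = \left(P - 2 P\right) + 0 = - P + 0 = - P$)
$\left(m{\left(1,12 \right)} - 102\right) \left(-111 + W{\left(16 \right)}\right) = \left(\left(-1\right) 12 - 102\right) \left(-111 - 16\right) = \left(-12 - 102\right) \left(-111 - 16\right) = \left(-114\right) \left(-127\right) = 14478$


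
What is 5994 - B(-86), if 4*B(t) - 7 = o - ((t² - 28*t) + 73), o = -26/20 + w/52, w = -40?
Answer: 4400249/520 ≈ 8462.0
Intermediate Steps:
o = -269/130 (o = -26/20 - 40/52 = -26*1/20 - 40*1/52 = -13/10 - 10/13 = -269/130 ≈ -2.0692)
B(t) = -8849/520 + 7*t - t²/4 (B(t) = 7/4 + (-269/130 - ((t² - 28*t) + 73))/4 = 7/4 + (-269/130 - (73 + t² - 28*t))/4 = 7/4 + (-269/130 + (-73 - t² + 28*t))/4 = 7/4 + (-9759/130 - t² + 28*t)/4 = 7/4 + (-9759/520 + 7*t - t²/4) = -8849/520 + 7*t - t²/4)
5994 - B(-86) = 5994 - (-8849/520 + 7*(-86) - ¼*(-86)²) = 5994 - (-8849/520 - 602 - ¼*7396) = 5994 - (-8849/520 - 602 - 1849) = 5994 - 1*(-1283369/520) = 5994 + 1283369/520 = 4400249/520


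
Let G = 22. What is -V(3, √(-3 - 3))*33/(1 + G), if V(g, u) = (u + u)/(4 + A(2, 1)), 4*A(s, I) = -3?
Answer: -264*I*√6/299 ≈ -2.1628*I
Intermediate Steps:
A(s, I) = -¾ (A(s, I) = (¼)*(-3) = -¾)
V(g, u) = 8*u/13 (V(g, u) = (u + u)/(4 - ¾) = (2*u)/(13/4) = (2*u)*(4/13) = 8*u/13)
-V(3, √(-3 - 3))*33/(1 + G) = -(8*√(-3 - 3)/13)*33/(1 + 22) = -(8*√(-6)/13)*33/23 = -(8*(I*√6)/13)*33/23 = -(8*I*√6/13)*33/23 = -264*I*√6/13/23 = -264*I*√6/299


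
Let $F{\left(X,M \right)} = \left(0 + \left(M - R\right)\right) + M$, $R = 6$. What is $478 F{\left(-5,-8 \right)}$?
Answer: $-10516$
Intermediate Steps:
$F{\left(X,M \right)} = -6 + 2 M$ ($F{\left(X,M \right)} = \left(0 + \left(M - 6\right)\right) + M = \left(0 + \left(-6 + M\right)\right) + M = \left(-6 + M\right) + M = -6 + 2 M$)
$478 F{\left(-5,-8 \right)} = 478 \left(-6 + 2 \left(-8\right)\right) = 478 \left(-6 - 16\right) = 478 \left(-22\right) = -10516$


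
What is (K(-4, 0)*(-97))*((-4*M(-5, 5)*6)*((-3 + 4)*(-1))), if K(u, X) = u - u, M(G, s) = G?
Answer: 0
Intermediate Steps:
K(u, X) = 0
(K(-4, 0)*(-97))*((-4*M(-5, 5)*6)*((-3 + 4)*(-1))) = (0*(-97))*((-4*(-5)*6)*((-3 + 4)*(-1))) = 0*((20*6)*(1*(-1))) = 0*(120*(-1)) = 0*(-120) = 0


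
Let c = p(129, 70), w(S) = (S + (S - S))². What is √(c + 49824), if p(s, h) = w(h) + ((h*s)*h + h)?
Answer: √686894 ≈ 828.79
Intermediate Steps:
w(S) = S² (w(S) = (S + 0)² = S²)
p(s, h) = h + h² + s*h² (p(s, h) = h² + ((h*s)*h + h) = h² + (s*h² + h) = h² + (h + s*h²) = h + h² + s*h²)
c = 637070 (c = 70*(1 + 70 + 70*129) = 70*(1 + 70 + 9030) = 70*9101 = 637070)
√(c + 49824) = √(637070 + 49824) = √686894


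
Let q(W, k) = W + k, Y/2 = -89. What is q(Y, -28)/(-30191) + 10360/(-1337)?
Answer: -44643334/5766481 ≈ -7.7419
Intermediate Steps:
Y = -178 (Y = 2*(-89) = -178)
q(Y, -28)/(-30191) + 10360/(-1337) = (-178 - 28)/(-30191) + 10360/(-1337) = -206*(-1/30191) + 10360*(-1/1337) = 206/30191 - 1480/191 = -44643334/5766481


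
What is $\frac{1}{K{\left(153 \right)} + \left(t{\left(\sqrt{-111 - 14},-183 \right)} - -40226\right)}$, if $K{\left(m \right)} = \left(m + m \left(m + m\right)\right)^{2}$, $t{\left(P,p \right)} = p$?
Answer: $\frac{1}{2206314884} \approx 4.5324 \cdot 10^{-10}$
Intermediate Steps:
$K{\left(m \right)} = \left(m + 2 m^{2}\right)^{2}$ ($K{\left(m \right)} = \left(m + m 2 m\right)^{2} = \left(m + 2 m^{2}\right)^{2}$)
$\frac{1}{K{\left(153 \right)} + \left(t{\left(\sqrt{-111 - 14},-183 \right)} - -40226\right)} = \frac{1}{153^{2} \left(1 + 2 \cdot 153\right)^{2} - -40043} = \frac{1}{23409 \left(1 + 306\right)^{2} + \left(-183 + 40226\right)} = \frac{1}{23409 \cdot 307^{2} + 40043} = \frac{1}{23409 \cdot 94249 + 40043} = \frac{1}{2206274841 + 40043} = \frac{1}{2206314884}$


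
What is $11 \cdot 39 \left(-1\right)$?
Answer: $-429$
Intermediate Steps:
$11 \cdot 39 \left(-1\right) = 429 \left(-1\right) = -429$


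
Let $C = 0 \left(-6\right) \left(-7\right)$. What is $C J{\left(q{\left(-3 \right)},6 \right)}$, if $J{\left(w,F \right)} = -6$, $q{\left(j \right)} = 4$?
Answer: $0$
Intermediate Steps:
$C = 0$ ($C = 0 \left(-7\right) = 0$)
$C J{\left(q{\left(-3 \right)},6 \right)} = 0 \left(-6\right) = 0$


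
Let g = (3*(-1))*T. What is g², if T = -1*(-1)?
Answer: 9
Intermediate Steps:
T = 1
g = -3 (g = (3*(-1))*1 = -3*1 = -3)
g² = (-3)² = 9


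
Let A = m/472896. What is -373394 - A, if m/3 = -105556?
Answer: -14714684363/39408 ≈ -3.7339e+5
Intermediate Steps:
m = -316668 (m = 3*(-105556) = -316668)
A = -26389/39408 (A = -316668/472896 = -316668*1/472896 = -26389/39408 ≈ -0.66964)
-373394 - A = -373394 - 1*(-26389/39408) = -373394 + 26389/39408 = -14714684363/39408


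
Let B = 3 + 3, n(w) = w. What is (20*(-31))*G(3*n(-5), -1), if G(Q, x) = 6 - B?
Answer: 0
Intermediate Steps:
B = 6
G(Q, x) = 0 (G(Q, x) = 6 - 1*6 = 6 - 6 = 0)
(20*(-31))*G(3*n(-5), -1) = (20*(-31))*0 = -620*0 = 0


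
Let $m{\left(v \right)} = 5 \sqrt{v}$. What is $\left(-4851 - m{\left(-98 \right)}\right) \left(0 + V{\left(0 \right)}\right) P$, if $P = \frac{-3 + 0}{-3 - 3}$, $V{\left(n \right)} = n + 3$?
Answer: $- \frac{14553}{2} - \frac{105 i \sqrt{2}}{2} \approx -7276.5 - 74.246 i$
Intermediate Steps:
$V{\left(n \right)} = 3 + n$
$P = \frac{1}{2}$ ($P = - \frac{3}{-6} = \left(-3\right) \left(- \frac{1}{6}\right) = \frac{1}{2} \approx 0.5$)
$\left(-4851 - m{\left(-98 \right)}\right) \left(0 + V{\left(0 \right)}\right) P = \left(-4851 - 5 \sqrt{-98}\right) \left(0 + \left(3 + 0\right)\right) \frac{1}{2} = \left(-4851 - 5 \cdot 7 i \sqrt{2}\right) \left(0 + 3\right) \frac{1}{2} = \left(-4851 - 35 i \sqrt{2}\right) 3 \cdot \frac{1}{2} = \left(-4851 - 35 i \sqrt{2}\right) \frac{3}{2} = - \frac{14553}{2} - \frac{105 i \sqrt{2}}{2}$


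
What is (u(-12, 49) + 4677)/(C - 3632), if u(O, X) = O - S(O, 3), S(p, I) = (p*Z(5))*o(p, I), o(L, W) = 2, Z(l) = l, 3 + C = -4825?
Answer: -319/564 ≈ -0.56560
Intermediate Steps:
C = -4828 (C = -3 - 4825 = -4828)
S(p, I) = 10*p (S(p, I) = (p*5)*2 = (5*p)*2 = 10*p)
u(O, X) = -9*O (u(O, X) = O - 10*O = -9*O)
(u(-12, 49) + 4677)/(C - 3632) = (-9*(-12) + 4677)/(-4828 - 3632) = (108 + 4677)/(-8460) = 4785*(-1/8460) = -319/564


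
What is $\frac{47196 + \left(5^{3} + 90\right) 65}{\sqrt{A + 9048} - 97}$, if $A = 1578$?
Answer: $\frac{5933587}{1217} + \frac{61171 \sqrt{10626}}{1217} \approx 10057.0$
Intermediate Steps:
$\frac{47196 + \left(5^{3} + 90\right) 65}{\sqrt{A + 9048} - 97} = \frac{47196 + \left(5^{3} + 90\right) 65}{\sqrt{1578 + 9048} - 97} = \frac{47196 + \left(125 + 90\right) 65}{\sqrt{10626} - 97} = \frac{47196 + 215 \cdot 65}{-97 + \sqrt{10626}} = \frac{47196 + 13975}{-97 + \sqrt{10626}} = \frac{61171}{-97 + \sqrt{10626}}$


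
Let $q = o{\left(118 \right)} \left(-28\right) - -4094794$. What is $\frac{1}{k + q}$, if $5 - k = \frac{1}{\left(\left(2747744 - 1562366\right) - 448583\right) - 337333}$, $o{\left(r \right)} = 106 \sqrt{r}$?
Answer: $\frac{653406623725002294}{2675402922132556785837361} + \frac{473603431869792 \sqrt{118}}{2675402922132556785837361} \approx 2.4615 \cdot 10^{-7}$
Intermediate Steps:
$q = 4094794 - 2968 \sqrt{118}$ ($q = 106 \sqrt{118} \left(-28\right) - -4094794 = - 2968 \sqrt{118} + 4094794 = 4094794 - 2968 \sqrt{118} \approx 4.0626 \cdot 10^{6}$)
$k = \frac{1997309}{399462}$ ($k = 5 - \frac{1}{\left(\left(2747744 - 1562366\right) - 448583\right) - 337333} = 5 - \frac{1}{\left(1185378 - 448583\right) - 337333} = 5 - \frac{1}{736795 - 337333} = 5 - \frac{1}{399462} = \frac{1997309}{399462} \approx 5.0$)
$\frac{1}{k + q} = \frac{1}{\frac{1997309}{399462} + \left(4094794 - 2968 \sqrt{118}\right)} = \frac{1}{\frac{1635716598137}{399462} - 2968 \sqrt{118}}$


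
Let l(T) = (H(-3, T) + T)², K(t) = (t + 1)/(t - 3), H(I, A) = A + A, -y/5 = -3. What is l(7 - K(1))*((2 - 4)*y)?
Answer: -17280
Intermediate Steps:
y = 15 (y = -5*(-3) = 15)
H(I, A) = 2*A
K(t) = (1 + t)/(-3 + t)
l(T) = 9*T² (l(T) = (2*T + T)² = (3*T)² = 9*T²)
l(7 - K(1))*((2 - 4)*y) = (9*(7 - (1 + 1)/(-3 + 1))²)*((2 - 4)*15) = (9*(7 - 2/(-2))²)*(-2*15) = (9*(7 - (-1)*2/2)²)*(-30) = (9*(7 - 1*(-1))²)*(-30) = (9*(7 + 1)²)*(-30) = (9*8²)*(-30) = (9*64)*(-30) = 576*(-30) = -17280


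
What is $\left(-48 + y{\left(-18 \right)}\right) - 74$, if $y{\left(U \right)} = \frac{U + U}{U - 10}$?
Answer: $- \frac{845}{7} \approx -120.71$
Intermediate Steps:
$y{\left(U \right)} = \frac{2 U}{-10 + U}$
$\left(-48 + y{\left(-18 \right)}\right) - 74 = \left(-48 + 2 \left(-18\right) \frac{1}{-10 - 18}\right) - 74 = \left(-48 + 2 \left(-18\right) \frac{1}{-28}\right) - 74 = \left(-48 + 2 \left(-18\right) \left(- \frac{1}{28}\right)\right) - 74 = \left(-48 + \frac{9}{7}\right) - 74 = - \frac{327}{7} - 74 = - \frac{845}{7}$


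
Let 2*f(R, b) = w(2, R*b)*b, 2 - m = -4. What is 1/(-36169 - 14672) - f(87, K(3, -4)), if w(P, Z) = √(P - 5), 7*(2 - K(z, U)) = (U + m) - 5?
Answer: -1/50841 - 17*I*√3/14 ≈ -1.9669e-5 - 2.1032*I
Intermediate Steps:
m = 6 (m = 2 - 1*(-4) = 2 + 4 = 6)
K(z, U) = 13/7 - U/7 (K(z, U) = 2 - ((U + 6) - 5)/7 = 2 - ((6 + U) - 5)/7 = 2 - (1 + U)/7 = 2 + (-⅐ - U/7) = 13/7 - U/7)
w(P, Z) = √(-5 + P)
f(R, b) = I*b*√3/2 (f(R, b) = (√(-5 + 2)*b)/2 = (√(-3)*b)/2 = ((I*√3)*b)/2 = (I*b*√3)/2 = I*b*√3/2)
1/(-36169 - 14672) - f(87, K(3, -4)) = 1/(-36169 - 14672) - I*(13/7 - ⅐*(-4))*√3/2 = 1/(-50841) - I*(13/7 + 4/7)*√3/2 = -1/50841 - I*17*√3/(2*7) = -1/50841 - 17*I*√3/14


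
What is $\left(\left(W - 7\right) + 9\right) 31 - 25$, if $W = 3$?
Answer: $130$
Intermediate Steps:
$\left(\left(W - 7\right) + 9\right) 31 - 25 = \left(\left(3 - 7\right) + 9\right) 31 - 25 = \left(-4 + 9\right) 31 - 25 = 5 \cdot 31 - 25 = 155 - 25 = 130$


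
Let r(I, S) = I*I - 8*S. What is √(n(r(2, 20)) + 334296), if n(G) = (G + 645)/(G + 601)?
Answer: √66199183005/445 ≈ 578.18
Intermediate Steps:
r(I, S) = I² - 8*S
n(G) = (645 + G)/(601 + G)
√(n(r(2, 20)) + 334296) = √((645 + (2² - 8*20))/(601 + (2² - 8*20)) + 334296) = √((645 + (4 - 160))/(601 + (4 - 160)) + 334296) = √((645 - 156)/(601 - 156) + 334296) = √(489/445 + 334296) = √(148762209/445) = √66199183005/445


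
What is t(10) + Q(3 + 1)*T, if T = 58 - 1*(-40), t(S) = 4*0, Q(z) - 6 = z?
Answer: 980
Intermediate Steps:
Q(z) = 6 + z
t(S) = 0
T = 98 (T = 58 + 40 = 98)
t(10) + Q(3 + 1)*T = 0 + (6 + (3 + 1))*98 = 0 + (6 + 4)*98 = 0 + 10*98 = 0 + 980 = 980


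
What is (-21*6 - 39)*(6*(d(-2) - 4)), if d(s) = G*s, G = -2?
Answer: 0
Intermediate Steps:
d(s) = -2*s
(-21*6 - 39)*(6*(d(-2) - 4)) = (-21*6 - 39)*(6*(-2*(-2) - 4)) = (-126 - 39)*(6*(4 - 4)) = -990*0 = -165*0 = 0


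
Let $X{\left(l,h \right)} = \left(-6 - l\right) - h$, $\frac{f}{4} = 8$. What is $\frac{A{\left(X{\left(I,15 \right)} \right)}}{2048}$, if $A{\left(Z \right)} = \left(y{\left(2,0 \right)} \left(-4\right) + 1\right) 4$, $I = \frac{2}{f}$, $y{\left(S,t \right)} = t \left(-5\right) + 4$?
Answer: $- \frac{15}{512} \approx -0.029297$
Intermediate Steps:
$f = 32$ ($f = 4 \cdot 8 = 32$)
$y{\left(S,t \right)} = 4 - 5 t$ ($y{\left(S,t \right)} = - 5 t + 4 = 4 - 5 t$)
$I = \frac{1}{16}$ ($I = \frac{2}{32} = 2 \cdot \frac{1}{32} = \frac{1}{16} \approx 0.0625$)
$X{\left(l,h \right)} = -6 - h - l$
$A{\left(Z \right)} = -60$ ($A{\left(Z \right)} = \left(\left(4 - 0\right) \left(-4\right) + 1\right) 4 = \left(\left(4 + 0\right) \left(-4\right) + 1\right) 4 = \left(4 \left(-4\right) + 1\right) 4 = \left(-16 + 1\right) 4 = \left(-15\right) 4 = -60$)
$\frac{A{\left(X{\left(I,15 \right)} \right)}}{2048} = - \frac{60}{2048} = \left(-60\right) \frac{1}{2048} = - \frac{15}{512}$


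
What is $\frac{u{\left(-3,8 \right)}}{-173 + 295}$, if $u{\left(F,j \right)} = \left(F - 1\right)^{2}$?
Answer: $\frac{8}{61} \approx 0.13115$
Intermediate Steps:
$u{\left(F,j \right)} = \left(-1 + F\right)^{2}$
$\frac{u{\left(-3,8 \right)}}{-173 + 295} = \frac{\left(-1 - 3\right)^{2}}{-173 + 295} = \frac{\left(-4\right)^{2}}{122} = \frac{1}{122} \cdot 16 = \frac{8}{61}$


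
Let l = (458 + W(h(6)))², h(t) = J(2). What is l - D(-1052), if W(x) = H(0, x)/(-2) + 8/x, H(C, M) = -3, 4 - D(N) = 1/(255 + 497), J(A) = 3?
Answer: 1445604389/6768 ≈ 2.1359e+5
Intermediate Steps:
h(t) = 3
D(N) = 3007/752 (D(N) = 4 - 1/(255 + 497) = 4 - 1/752 = 3007/752)
W(x) = 3/2 + 8/x (W(x) = -3/(-2) + 8/x = -3*(-½) + 8/x = 3/2 + 8/x)
l = 7689529/36 (l = (458 + (3/2 + 8/3))² = (458 + 25/6)² = (2773/6)² = 7689529/36 ≈ 2.1360e+5)
l - D(-1052) = 7689529/36 - 1*3007/752 = 7689529/36 - 3007/752 = 1445604389/6768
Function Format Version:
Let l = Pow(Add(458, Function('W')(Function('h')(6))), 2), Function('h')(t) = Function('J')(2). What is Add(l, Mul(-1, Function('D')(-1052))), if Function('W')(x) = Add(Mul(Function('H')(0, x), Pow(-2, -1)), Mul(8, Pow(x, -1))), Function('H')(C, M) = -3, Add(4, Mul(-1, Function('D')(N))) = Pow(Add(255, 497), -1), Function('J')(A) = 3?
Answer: Rational(1445604389, 6768) ≈ 2.1359e+5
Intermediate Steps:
Function('h')(t) = 3
Function('D')(N) = Rational(3007, 752) (Function('D')(N) = Add(4, Mul(-1, Pow(Add(255, 497), -1))) = Add(4, Mul(-1, Pow(752, -1))) = Add(4, Mul(-1, Rational(1, 752))) = Add(4, Rational(-1, 752)) = Rational(3007, 752))
Function('W')(x) = Add(Rational(3, 2), Mul(8, Pow(x, -1))) (Function('W')(x) = Add(Mul(-3, Pow(-2, -1)), Mul(8, Pow(x, -1))) = Add(Mul(-3, Rational(-1, 2)), Mul(8, Pow(x, -1))) = Add(Rational(3, 2), Mul(8, Pow(x, -1))))
l = Rational(7689529, 36) (l = Pow(Add(458, Add(Rational(3, 2), Mul(8, Pow(3, -1)))), 2) = Pow(Add(458, Add(Rational(3, 2), Mul(8, Rational(1, 3)))), 2) = Pow(Add(458, Add(Rational(3, 2), Rational(8, 3))), 2) = Pow(Add(458, Rational(25, 6)), 2) = Pow(Rational(2773, 6), 2) = Rational(7689529, 36) ≈ 2.1360e+5)
Add(l, Mul(-1, Function('D')(-1052))) = Add(Rational(7689529, 36), Mul(-1, Rational(3007, 752))) = Add(Rational(7689529, 36), Rational(-3007, 752)) = Rational(1445604389, 6768)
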